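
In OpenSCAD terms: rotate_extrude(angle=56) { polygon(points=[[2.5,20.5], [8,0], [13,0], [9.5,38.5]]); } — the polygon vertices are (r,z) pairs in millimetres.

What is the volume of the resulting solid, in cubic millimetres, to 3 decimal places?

Volume = 1746.464 mm³

Profile (r,z), 4 vertices: (2.5,20.5) (8,0) (13,0) (9.5,38.5)
edge 0: (2.5,20.5)→(8,0)  cross = 2.5·0 − 8·20.5 = -164.0000; (r_i+r_j)·cross = 10.5·-164.0000 = -1722.0000
edge 1: (8,0)→(13,0)  cross = 8·0 − 13·0 = 0.0000; (r_i+r_j)·cross = 21·0.0000 = 0.0000
edge 2: (13,0)→(9.5,38.5)  cross = 13·38.5 − 9.5·0 = 500.5000; (r_i+r_j)·cross = 22.5·500.5000 = 11261.2500
edge 3: (9.5,38.5)→(2.5,20.5)  cross = 9.5·20.5 − 2.5·38.5 = 98.5000; (r_i+r_j)·cross = 12·98.5000 = 1182.0000
Σcross = 435.0000 → A = |Σcross|/2 = 217.5000 mm²
Σ(r_i+r_j)·cross = 10721.2500 → first moment M = |Σ|/6 = 1786.8750
R_c = M/A = 1786.8750/217.5000 = 8.2155 mm
θ = 56° = 0.977384 rad
V = θ·R_c·A = 0.977384·8.2155·217.5000 = 1746.464 mm³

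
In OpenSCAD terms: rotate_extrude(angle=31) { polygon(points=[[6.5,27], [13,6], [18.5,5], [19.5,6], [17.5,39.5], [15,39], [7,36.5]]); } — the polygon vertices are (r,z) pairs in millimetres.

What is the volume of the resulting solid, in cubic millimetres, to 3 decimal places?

Profile (r,z), 7 vertices: (6.5,27) (13,6) (18.5,5) (19.5,6) (17.5,39.5) (15,39) (7,36.5)
edge 0: (6.5,27)→(13,6)  cross = 6.5·6 − 13·27 = -312.0000; (r_i+r_j)·cross = 19.5·-312.0000 = -6084.0000
edge 1: (13,6)→(18.5,5)  cross = 13·5 − 18.5·6 = -46.0000; (r_i+r_j)·cross = 31.5·-46.0000 = -1449.0000
edge 2: (18.5,5)→(19.5,6)  cross = 18.5·6 − 19.5·5 = 13.5000; (r_i+r_j)·cross = 38·13.5000 = 513.0000
edge 3: (19.5,6)→(17.5,39.5)  cross = 19.5·39.5 − 17.5·6 = 665.2500; (r_i+r_j)·cross = 37·665.2500 = 24614.2500
edge 4: (17.5,39.5)→(15,39)  cross = 17.5·39 − 15·39.5 = 90.0000; (r_i+r_j)·cross = 32.5·90.0000 = 2925.0000
edge 5: (15,39)→(7,36.5)  cross = 15·36.5 − 7·39 = 274.5000; (r_i+r_j)·cross = 22·274.5000 = 6039.0000
edge 6: (7,36.5)→(6.5,27)  cross = 7·27 − 6.5·36.5 = -48.2500; (r_i+r_j)·cross = 13.5·-48.2500 = -651.3750
Σcross = 637.0000 → A = |Σcross|/2 = 318.5000 mm²
Σ(r_i+r_j)·cross = 25906.8750 → first moment M = |Σ|/6 = 4317.8125
R_c = M/A = 4317.8125/318.5000 = 13.5567 mm
θ = 31° = 0.541052 rad
V = θ·R_c·A = 0.541052·13.5567·318.5000 = 2336.161 mm³

Volume = 2336.161 mm³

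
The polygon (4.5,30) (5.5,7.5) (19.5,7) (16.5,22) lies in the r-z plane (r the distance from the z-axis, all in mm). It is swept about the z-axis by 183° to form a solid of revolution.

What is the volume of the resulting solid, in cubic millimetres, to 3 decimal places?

Profile (r,z), 4 vertices: (4.5,30) (5.5,7.5) (19.5,7) (16.5,22)
edge 0: (4.5,30)→(5.5,7.5)  cross = 4.5·7.5 − 5.5·30 = -131.2500; (r_i+r_j)·cross = 10·-131.2500 = -1312.5000
edge 1: (5.5,7.5)→(19.5,7)  cross = 5.5·7 − 19.5·7.5 = -107.7500; (r_i+r_j)·cross = 25·-107.7500 = -2693.7500
edge 2: (19.5,7)→(16.5,22)  cross = 19.5·22 − 16.5·7 = 313.5000; (r_i+r_j)·cross = 36·313.5000 = 11286.0000
edge 3: (16.5,22)→(4.5,30)  cross = 16.5·30 − 4.5·22 = 396.0000; (r_i+r_j)·cross = 21·396.0000 = 8316.0000
Σcross = 470.5000 → A = |Σcross|/2 = 235.2500 mm²
Σ(r_i+r_j)·cross = 15595.7500 → first moment M = |Σ|/6 = 2599.2917
R_c = M/A = 2599.2917/235.2500 = 11.0491 mm
θ = 183° = 3.193953 rad
V = θ·R_c·A = 3.193953·11.0491·235.2500 = 8302.014 mm³

Volume = 8302.014 mm³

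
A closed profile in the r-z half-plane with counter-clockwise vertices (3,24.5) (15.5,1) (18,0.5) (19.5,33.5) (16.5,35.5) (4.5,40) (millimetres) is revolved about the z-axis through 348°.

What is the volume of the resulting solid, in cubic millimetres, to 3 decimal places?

Profile (r,z), 6 vertices: (3,24.5) (15.5,1) (18,0.5) (19.5,33.5) (16.5,35.5) (4.5,40)
edge 0: (3,24.5)→(15.5,1)  cross = 3·1 − 15.5·24.5 = -376.7500; (r_i+r_j)·cross = 18.5·-376.7500 = -6969.8750
edge 1: (15.5,1)→(18,0.5)  cross = 15.5·0.5 − 18·1 = -10.2500; (r_i+r_j)·cross = 33.5·-10.2500 = -343.3750
edge 2: (18,0.5)→(19.5,33.5)  cross = 18·33.5 − 19.5·0.5 = 593.2500; (r_i+r_j)·cross = 37.5·593.2500 = 22246.8750
edge 3: (19.5,33.5)→(16.5,35.5)  cross = 19.5·35.5 − 16.5·33.5 = 139.5000; (r_i+r_j)·cross = 36·139.5000 = 5022.0000
edge 4: (16.5,35.5)→(4.5,40)  cross = 16.5·40 − 4.5·35.5 = 500.2500; (r_i+r_j)·cross = 21·500.2500 = 10505.2500
edge 5: (4.5,40)→(3,24.5)  cross = 4.5·24.5 − 3·40 = -9.7500; (r_i+r_j)·cross = 7.5·-9.7500 = -73.1250
Σcross = 836.2500 → A = |Σcross|/2 = 418.1250 mm²
Σ(r_i+r_j)·cross = 30387.7500 → first moment M = |Σ|/6 = 5064.6250
R_c = M/A = 5064.6250/418.1250 = 12.1127 mm
θ = 348° = 6.073746 rad
V = θ·R_c·A = 6.073746·12.1127·418.1250 = 30761.245 mm³

Volume = 30761.245 mm³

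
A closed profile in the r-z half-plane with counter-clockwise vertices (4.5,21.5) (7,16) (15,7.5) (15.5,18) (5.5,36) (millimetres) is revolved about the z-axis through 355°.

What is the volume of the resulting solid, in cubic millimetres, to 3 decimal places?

Volume = 9152.534 mm³

Profile (r,z), 5 vertices: (4.5,21.5) (7,16) (15,7.5) (15.5,18) (5.5,36)
edge 0: (4.5,21.5)→(7,16)  cross = 4.5·16 − 7·21.5 = -78.5000; (r_i+r_j)·cross = 11.5·-78.5000 = -902.7500
edge 1: (7,16)→(15,7.5)  cross = 7·7.5 − 15·16 = -187.5000; (r_i+r_j)·cross = 22·-187.5000 = -4125.0000
edge 2: (15,7.5)→(15.5,18)  cross = 15·18 − 15.5·7.5 = 153.7500; (r_i+r_j)·cross = 30.5·153.7500 = 4689.3750
edge 3: (15.5,18)→(5.5,36)  cross = 15.5·36 − 5.5·18 = 459.0000; (r_i+r_j)·cross = 21·459.0000 = 9639.0000
edge 4: (5.5,36)→(4.5,21.5)  cross = 5.5·21.5 − 4.5·36 = -43.7500; (r_i+r_j)·cross = 10·-43.7500 = -437.5000
Σcross = 303.0000 → A = |Σcross|/2 = 151.5000 mm²
Σ(r_i+r_j)·cross = 8863.1250 → first moment M = |Σ|/6 = 1477.1875
R_c = M/A = 1477.1875/151.5000 = 9.7504 mm
θ = 355° = 6.195919 rad
V = θ·R_c·A = 6.195919·9.7504·151.5000 = 9152.534 mm³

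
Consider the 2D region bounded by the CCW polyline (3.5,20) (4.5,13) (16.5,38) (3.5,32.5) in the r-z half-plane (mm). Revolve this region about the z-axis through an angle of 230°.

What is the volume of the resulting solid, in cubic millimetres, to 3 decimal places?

Volume = 4341.587 mm³

Profile (r,z), 4 vertices: (3.5,20) (4.5,13) (16.5,38) (3.5,32.5)
edge 0: (3.5,20)→(4.5,13)  cross = 3.5·13 − 4.5·20 = -44.5000; (r_i+r_j)·cross = 8·-44.5000 = -356.0000
edge 1: (4.5,13)→(16.5,38)  cross = 4.5·38 − 16.5·13 = -43.5000; (r_i+r_j)·cross = 21·-43.5000 = -913.5000
edge 2: (16.5,38)→(3.5,32.5)  cross = 16.5·32.5 − 3.5·38 = 403.2500; (r_i+r_j)·cross = 20·403.2500 = 8065.0000
edge 3: (3.5,32.5)→(3.5,20)  cross = 3.5·20 − 3.5·32.5 = -43.7500; (r_i+r_j)·cross = 7·-43.7500 = -306.2500
Σcross = 271.5000 → A = |Σcross|/2 = 135.7500 mm²
Σ(r_i+r_j)·cross = 6489.2500 → first moment M = |Σ|/6 = 1081.5417
R_c = M/A = 1081.5417/135.7500 = 7.9672 mm
θ = 230° = 4.014257 rad
V = θ·R_c·A = 4.014257·7.9672·135.7500 = 4341.587 mm³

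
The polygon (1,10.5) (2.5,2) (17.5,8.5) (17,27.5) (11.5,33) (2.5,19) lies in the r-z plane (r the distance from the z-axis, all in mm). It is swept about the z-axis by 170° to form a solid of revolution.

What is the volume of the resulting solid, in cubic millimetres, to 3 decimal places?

Volume = 9970.681 mm³

Profile (r,z), 6 vertices: (1,10.5) (2.5,2) (17.5,8.5) (17,27.5) (11.5,33) (2.5,19)
edge 0: (1,10.5)→(2.5,2)  cross = 1·2 − 2.5·10.5 = -24.2500; (r_i+r_j)·cross = 3.5·-24.2500 = -84.8750
edge 1: (2.5,2)→(17.5,8.5)  cross = 2.5·8.5 − 17.5·2 = -13.7500; (r_i+r_j)·cross = 20·-13.7500 = -275.0000
edge 2: (17.5,8.5)→(17,27.5)  cross = 17.5·27.5 − 17·8.5 = 336.7500; (r_i+r_j)·cross = 34.5·336.7500 = 11617.8750
edge 3: (17,27.5)→(11.5,33)  cross = 17·33 − 11.5·27.5 = 244.7500; (r_i+r_j)·cross = 28.5·244.7500 = 6975.3750
edge 4: (11.5,33)→(2.5,19)  cross = 11.5·19 − 2.5·33 = 136.0000; (r_i+r_j)·cross = 14·136.0000 = 1904.0000
edge 5: (2.5,19)→(1,10.5)  cross = 2.5·10.5 − 1·19 = 7.2500; (r_i+r_j)·cross = 3.5·7.2500 = 25.3750
Σcross = 686.7500 → A = |Σcross|/2 = 343.3750 mm²
Σ(r_i+r_j)·cross = 20162.7500 → first moment M = |Σ|/6 = 3360.4583
R_c = M/A = 3360.4583/343.3750 = 9.7866 mm
θ = 170° = 2.967060 rad
V = θ·R_c·A = 2.967060·9.7866·343.3750 = 9970.681 mm³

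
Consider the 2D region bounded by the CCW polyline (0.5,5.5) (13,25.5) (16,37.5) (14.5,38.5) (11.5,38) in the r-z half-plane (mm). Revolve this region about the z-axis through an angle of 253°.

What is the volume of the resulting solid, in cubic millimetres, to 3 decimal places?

Volume = 5196.891 mm³

Profile (r,z), 5 vertices: (0.5,5.5) (13,25.5) (16,37.5) (14.5,38.5) (11.5,38)
edge 0: (0.5,5.5)→(13,25.5)  cross = 0.5·25.5 − 13·5.5 = -58.7500; (r_i+r_j)·cross = 13.5·-58.7500 = -793.1250
edge 1: (13,25.5)→(16,37.5)  cross = 13·37.5 − 16·25.5 = 79.5000; (r_i+r_j)·cross = 29·79.5000 = 2305.5000
edge 2: (16,37.5)→(14.5,38.5)  cross = 16·38.5 − 14.5·37.5 = 72.2500; (r_i+r_j)·cross = 30.5·72.2500 = 2203.6250
edge 3: (14.5,38.5)→(11.5,38)  cross = 14.5·38 − 11.5·38.5 = 108.2500; (r_i+r_j)·cross = 26·108.2500 = 2814.5000
edge 4: (11.5,38)→(0.5,5.5)  cross = 11.5·5.5 − 0.5·38 = 44.2500; (r_i+r_j)·cross = 12·44.2500 = 531.0000
Σcross = 245.5000 → A = |Σcross|/2 = 122.7500 mm²
Σ(r_i+r_j)·cross = 7061.5000 → first moment M = |Σ|/6 = 1176.9167
R_c = M/A = 1176.9167/122.7500 = 9.5879 mm
θ = 253° = 4.415683 rad
V = θ·R_c·A = 4.415683·9.5879·122.7500 = 5196.891 mm³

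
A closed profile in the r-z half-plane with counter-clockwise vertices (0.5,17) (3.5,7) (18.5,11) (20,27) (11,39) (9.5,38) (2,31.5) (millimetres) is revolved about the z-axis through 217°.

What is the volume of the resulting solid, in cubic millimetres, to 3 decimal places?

Volume = 17102.791 mm³

Profile (r,z), 7 vertices: (0.5,17) (3.5,7) (18.5,11) (20,27) (11,39) (9.5,38) (2,31.5)
edge 0: (0.5,17)→(3.5,7)  cross = 0.5·7 − 3.5·17 = -56.0000; (r_i+r_j)·cross = 4·-56.0000 = -224.0000
edge 1: (3.5,7)→(18.5,11)  cross = 3.5·11 − 18.5·7 = -91.0000; (r_i+r_j)·cross = 22·-91.0000 = -2002.0000
edge 2: (18.5,11)→(20,27)  cross = 18.5·27 − 20·11 = 279.5000; (r_i+r_j)·cross = 38.5·279.5000 = 10760.7500
edge 3: (20,27)→(11,39)  cross = 20·39 − 11·27 = 483.0000; (r_i+r_j)·cross = 31·483.0000 = 14973.0000
edge 4: (11,39)→(9.5,38)  cross = 11·38 − 9.5·39 = 47.5000; (r_i+r_j)·cross = 20.5·47.5000 = 973.7500
edge 5: (9.5,38)→(2,31.5)  cross = 9.5·31.5 − 2·38 = 223.2500; (r_i+r_j)·cross = 11.5·223.2500 = 2567.3750
edge 6: (2,31.5)→(0.5,17)  cross = 2·17 − 0.5·31.5 = 18.2500; (r_i+r_j)·cross = 2.5·18.2500 = 45.6250
Σcross = 904.5000 → A = |Σcross|/2 = 452.2500 mm²
Σ(r_i+r_j)·cross = 27094.5000 → first moment M = |Σ|/6 = 4515.7500
R_c = M/A = 4515.7500/452.2500 = 9.9851 mm
θ = 217° = 3.787364 rad
V = θ·R_c·A = 3.787364·9.9851·452.2500 = 17102.791 mm³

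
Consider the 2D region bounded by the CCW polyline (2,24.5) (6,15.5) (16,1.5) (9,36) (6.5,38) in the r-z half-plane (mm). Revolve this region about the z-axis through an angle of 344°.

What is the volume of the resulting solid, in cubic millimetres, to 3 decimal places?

Volume = 10264.849 mm³

Profile (r,z), 5 vertices: (2,24.5) (6,15.5) (16,1.5) (9,36) (6.5,38)
edge 0: (2,24.5)→(6,15.5)  cross = 2·15.5 − 6·24.5 = -116.0000; (r_i+r_j)·cross = 8·-116.0000 = -928.0000
edge 1: (6,15.5)→(16,1.5)  cross = 6·1.5 − 16·15.5 = -239.0000; (r_i+r_j)·cross = 22·-239.0000 = -5258.0000
edge 2: (16,1.5)→(9,36)  cross = 16·36 − 9·1.5 = 562.5000; (r_i+r_j)·cross = 25·562.5000 = 14062.5000
edge 3: (9,36)→(6.5,38)  cross = 9·38 − 6.5·36 = 108.0000; (r_i+r_j)·cross = 15.5·108.0000 = 1674.0000
edge 4: (6.5,38)→(2,24.5)  cross = 6.5·24.5 − 2·38 = 83.2500; (r_i+r_j)·cross = 8.5·83.2500 = 707.6250
Σcross = 398.7500 → A = |Σcross|/2 = 199.3750 mm²
Σ(r_i+r_j)·cross = 10258.1250 → first moment M = |Σ|/6 = 1709.6875
R_c = M/A = 1709.6875/199.3750 = 8.5752 mm
θ = 344° = 6.003933 rad
V = θ·R_c·A = 6.003933·8.5752·199.3750 = 10264.849 mm³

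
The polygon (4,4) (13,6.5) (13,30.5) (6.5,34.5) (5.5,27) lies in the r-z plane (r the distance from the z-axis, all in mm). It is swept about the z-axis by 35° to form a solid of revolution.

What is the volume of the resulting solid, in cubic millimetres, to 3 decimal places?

Profile (r,z), 5 vertices: (4,4) (13,6.5) (13,30.5) (6.5,34.5) (5.5,27)
edge 0: (4,4)→(13,6.5)  cross = 4·6.5 − 13·4 = -26.0000; (r_i+r_j)·cross = 17·-26.0000 = -442.0000
edge 1: (13,6.5)→(13,30.5)  cross = 13·30.5 − 13·6.5 = 312.0000; (r_i+r_j)·cross = 26·312.0000 = 8112.0000
edge 2: (13,30.5)→(6.5,34.5)  cross = 13·34.5 − 6.5·30.5 = 250.2500; (r_i+r_j)·cross = 19.5·250.2500 = 4879.8750
edge 3: (6.5,34.5)→(5.5,27)  cross = 6.5·27 − 5.5·34.5 = -14.2500; (r_i+r_j)·cross = 12·-14.2500 = -171.0000
edge 4: (5.5,27)→(4,4)  cross = 5.5·4 − 4·27 = -86.0000; (r_i+r_j)·cross = 9.5·-86.0000 = -817.0000
Σcross = 436.0000 → A = |Σcross|/2 = 218.0000 mm²
Σ(r_i+r_j)·cross = 11561.8750 → first moment M = |Σ|/6 = 1926.9792
R_c = M/A = 1926.9792/218.0000 = 8.8394 mm
θ = 35° = 0.610865 rad
V = θ·R_c·A = 0.610865·8.8394·218.0000 = 1177.125 mm³

Volume = 1177.125 mm³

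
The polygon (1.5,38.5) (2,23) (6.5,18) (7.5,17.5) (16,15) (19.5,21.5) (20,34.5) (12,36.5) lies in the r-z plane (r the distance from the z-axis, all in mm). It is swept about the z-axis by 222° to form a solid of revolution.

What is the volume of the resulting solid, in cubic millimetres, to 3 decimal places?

Profile (r,z), 8 vertices: (1.5,38.5) (2,23) (6.5,18) (7.5,17.5) (16,15) (19.5,21.5) (20,34.5) (12,36.5)
edge 0: (1.5,38.5)→(2,23)  cross = 1.5·23 − 2·38.5 = -42.5000; (r_i+r_j)·cross = 3.5·-42.5000 = -148.7500
edge 1: (2,23)→(6.5,18)  cross = 2·18 − 6.5·23 = -113.5000; (r_i+r_j)·cross = 8.5·-113.5000 = -964.7500
edge 2: (6.5,18)→(7.5,17.5)  cross = 6.5·17.5 − 7.5·18 = -21.2500; (r_i+r_j)·cross = 14·-21.2500 = -297.5000
edge 3: (7.5,17.5)→(16,15)  cross = 7.5·15 − 16·17.5 = -167.5000; (r_i+r_j)·cross = 23.5·-167.5000 = -3936.2500
edge 4: (16,15)→(19.5,21.5)  cross = 16·21.5 − 19.5·15 = 51.5000; (r_i+r_j)·cross = 35.5·51.5000 = 1828.2500
edge 5: (19.5,21.5)→(20,34.5)  cross = 19.5·34.5 − 20·21.5 = 242.7500; (r_i+r_j)·cross = 39.5·242.7500 = 9588.6250
edge 6: (20,34.5)→(12,36.5)  cross = 20·36.5 − 12·34.5 = 316.0000; (r_i+r_j)·cross = 32·316.0000 = 10112.0000
edge 7: (12,36.5)→(1.5,38.5)  cross = 12·38.5 − 1.5·36.5 = 407.2500; (r_i+r_j)·cross = 13.5·407.2500 = 5497.8750
Σcross = 672.7500 → A = |Σcross|/2 = 336.3750 mm²
Σ(r_i+r_j)·cross = 21679.5000 → first moment M = |Σ|/6 = 3613.2500
R_c = M/A = 3613.2500/336.3750 = 10.7417 mm
θ = 222° = 3.874631 rad
V = θ·R_c·A = 3.874631·10.7417·336.3750 = 14000.010 mm³

Volume = 14000.010 mm³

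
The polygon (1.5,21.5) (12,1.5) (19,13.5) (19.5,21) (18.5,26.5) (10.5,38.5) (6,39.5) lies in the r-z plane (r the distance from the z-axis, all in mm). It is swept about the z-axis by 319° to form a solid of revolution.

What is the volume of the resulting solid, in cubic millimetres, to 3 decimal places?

Profile (r,z), 7 vertices: (1.5,21.5) (12,1.5) (19,13.5) (19.5,21) (18.5,26.5) (10.5,38.5) (6,39.5)
edge 0: (1.5,21.5)→(12,1.5)  cross = 1.5·1.5 − 12·21.5 = -255.7500; (r_i+r_j)·cross = 13.5·-255.7500 = -3452.6250
edge 1: (12,1.5)→(19,13.5)  cross = 12·13.5 − 19·1.5 = 133.5000; (r_i+r_j)·cross = 31·133.5000 = 4138.5000
edge 2: (19,13.5)→(19.5,21)  cross = 19·21 − 19.5·13.5 = 135.7500; (r_i+r_j)·cross = 38.5·135.7500 = 5226.3750
edge 3: (19.5,21)→(18.5,26.5)  cross = 19.5·26.5 − 18.5·21 = 128.2500; (r_i+r_j)·cross = 38·128.2500 = 4873.5000
edge 4: (18.5,26.5)→(10.5,38.5)  cross = 18.5·38.5 − 10.5·26.5 = 434.0000; (r_i+r_j)·cross = 29·434.0000 = 12586.0000
edge 5: (10.5,38.5)→(6,39.5)  cross = 10.5·39.5 − 6·38.5 = 183.7500; (r_i+r_j)·cross = 16.5·183.7500 = 3031.8750
edge 6: (6,39.5)→(1.5,21.5)  cross = 6·21.5 − 1.5·39.5 = 69.7500; (r_i+r_j)·cross = 7.5·69.7500 = 523.1250
Σcross = 829.2500 → A = |Σcross|/2 = 414.6250 mm²
Σ(r_i+r_j)·cross = 26926.7500 → first moment M = |Σ|/6 = 4487.7917
R_c = M/A = 4487.7917/414.6250 = 10.8237 mm
θ = 319° = 5.567600 rad
V = θ·R_c·A = 5.567600·10.8237·414.6250 = 24986.230 mm³

Volume = 24986.230 mm³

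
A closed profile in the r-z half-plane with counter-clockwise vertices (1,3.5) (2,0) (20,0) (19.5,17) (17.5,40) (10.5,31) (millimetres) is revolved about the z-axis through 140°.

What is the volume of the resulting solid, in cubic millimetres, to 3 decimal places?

Volume = 14154.817 mm³

Profile (r,z), 6 vertices: (1,3.5) (2,0) (20,0) (19.5,17) (17.5,40) (10.5,31)
edge 0: (1,3.5)→(2,0)  cross = 1·0 − 2·3.5 = -7.0000; (r_i+r_j)·cross = 3·-7.0000 = -21.0000
edge 1: (2,0)→(20,0)  cross = 2·0 − 20·0 = 0.0000; (r_i+r_j)·cross = 22·0.0000 = 0.0000
edge 2: (20,0)→(19.5,17)  cross = 20·17 − 19.5·0 = 340.0000; (r_i+r_j)·cross = 39.5·340.0000 = 13430.0000
edge 3: (19.5,17)→(17.5,40)  cross = 19.5·40 − 17.5·17 = 482.5000; (r_i+r_j)·cross = 37·482.5000 = 17852.5000
edge 4: (17.5,40)→(10.5,31)  cross = 17.5·31 − 10.5·40 = 122.5000; (r_i+r_j)·cross = 28·122.5000 = 3430.0000
edge 5: (10.5,31)→(1,3.5)  cross = 10.5·3.5 − 1·31 = 5.7500; (r_i+r_j)·cross = 11.5·5.7500 = 66.1250
Σcross = 943.7500 → A = |Σcross|/2 = 471.8750 mm²
Σ(r_i+r_j)·cross = 34757.6250 → first moment M = |Σ|/6 = 5792.9375
R_c = M/A = 5792.9375/471.8750 = 12.2764 mm
θ = 140° = 2.443461 rad
V = θ·R_c·A = 2.443461·12.2764·471.8750 = 14154.817 mm³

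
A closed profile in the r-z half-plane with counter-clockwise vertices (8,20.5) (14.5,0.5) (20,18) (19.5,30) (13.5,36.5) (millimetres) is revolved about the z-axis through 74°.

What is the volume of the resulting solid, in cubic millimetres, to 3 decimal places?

Volume = 4669.307 mm³

Profile (r,z), 5 vertices: (8,20.5) (14.5,0.5) (20,18) (19.5,30) (13.5,36.5)
edge 0: (8,20.5)→(14.5,0.5)  cross = 8·0.5 − 14.5·20.5 = -293.2500; (r_i+r_j)·cross = 22.5·-293.2500 = -6598.1250
edge 1: (14.5,0.5)→(20,18)  cross = 14.5·18 − 20·0.5 = 251.0000; (r_i+r_j)·cross = 34.5·251.0000 = 8659.5000
edge 2: (20,18)→(19.5,30)  cross = 20·30 − 19.5·18 = 249.0000; (r_i+r_j)·cross = 39.5·249.0000 = 9835.5000
edge 3: (19.5,30)→(13.5,36.5)  cross = 19.5·36.5 − 13.5·30 = 306.7500; (r_i+r_j)·cross = 33·306.7500 = 10122.7500
edge 4: (13.5,36.5)→(8,20.5)  cross = 13.5·20.5 − 8·36.5 = -15.2500; (r_i+r_j)·cross = 21.5·-15.2500 = -327.8750
Σcross = 498.2500 → A = |Σcross|/2 = 249.1250 mm²
Σ(r_i+r_j)·cross = 21691.7500 → first moment M = |Σ|/6 = 3615.2917
R_c = M/A = 3615.2917/249.1250 = 14.5120 mm
θ = 74° = 1.291544 rad
V = θ·R_c·A = 1.291544·14.5120·249.1250 = 4669.307 mm³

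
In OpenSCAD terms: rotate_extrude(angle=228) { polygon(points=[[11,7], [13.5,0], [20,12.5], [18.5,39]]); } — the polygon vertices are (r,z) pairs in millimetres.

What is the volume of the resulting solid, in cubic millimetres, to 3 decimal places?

Volume = 10365.877 mm³

Profile (r,z), 4 vertices: (11,7) (13.5,0) (20,12.5) (18.5,39)
edge 0: (11,7)→(13.5,0)  cross = 11·0 − 13.5·7 = -94.5000; (r_i+r_j)·cross = 24.5·-94.5000 = -2315.2500
edge 1: (13.5,0)→(20,12.5)  cross = 13.5·12.5 − 20·0 = 168.7500; (r_i+r_j)·cross = 33.5·168.7500 = 5653.1250
edge 2: (20,12.5)→(18.5,39)  cross = 20·39 − 18.5·12.5 = 548.7500; (r_i+r_j)·cross = 38.5·548.7500 = 21126.8750
edge 3: (18.5,39)→(11,7)  cross = 18.5·7 − 11·39 = -299.5000; (r_i+r_j)·cross = 29.5·-299.5000 = -8835.2500
Σcross = 323.5000 → A = |Σcross|/2 = 161.7500 mm²
Σ(r_i+r_j)·cross = 15629.5000 → first moment M = |Σ|/6 = 2604.9167
R_c = M/A = 2604.9167/161.7500 = 16.1046 mm
θ = 228° = 3.979351 rad
V = θ·R_c·A = 3.979351·16.1046·161.7500 = 10365.877 mm³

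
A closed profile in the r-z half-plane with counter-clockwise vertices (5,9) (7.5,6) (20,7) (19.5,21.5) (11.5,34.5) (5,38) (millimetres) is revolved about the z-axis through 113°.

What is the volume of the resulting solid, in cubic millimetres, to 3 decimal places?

Profile (r,z), 6 vertices: (5,9) (7.5,6) (20,7) (19.5,21.5) (11.5,34.5) (5,38)
edge 0: (5,9)→(7.5,6)  cross = 5·6 − 7.5·9 = -37.5000; (r_i+r_j)·cross = 12.5·-37.5000 = -468.7500
edge 1: (7.5,6)→(20,7)  cross = 7.5·7 − 20·6 = -67.5000; (r_i+r_j)·cross = 27.5·-67.5000 = -1856.2500
edge 2: (20,7)→(19.5,21.5)  cross = 20·21.5 − 19.5·7 = 293.5000; (r_i+r_j)·cross = 39.5·293.5000 = 11593.2500
edge 3: (19.5,21.5)→(11.5,34.5)  cross = 19.5·34.5 − 11.5·21.5 = 425.5000; (r_i+r_j)·cross = 31·425.5000 = 13190.5000
edge 4: (11.5,34.5)→(5,38)  cross = 11.5·38 − 5·34.5 = 264.5000; (r_i+r_j)·cross = 16.5·264.5000 = 4364.2500
edge 5: (5,38)→(5,9)  cross = 5·9 − 5·38 = -145.0000; (r_i+r_j)·cross = 10·-145.0000 = -1450.0000
Σcross = 733.5000 → A = |Σcross|/2 = 366.7500 mm²
Σ(r_i+r_j)·cross = 25373.0000 → first moment M = |Σ|/6 = 4228.8333
R_c = M/A = 4228.8333/366.7500 = 11.5306 mm
θ = 113° = 1.972222 rad
V = θ·R_c·A = 1.972222·11.5306·366.7500 = 8340.198 mm³

Volume = 8340.198 mm³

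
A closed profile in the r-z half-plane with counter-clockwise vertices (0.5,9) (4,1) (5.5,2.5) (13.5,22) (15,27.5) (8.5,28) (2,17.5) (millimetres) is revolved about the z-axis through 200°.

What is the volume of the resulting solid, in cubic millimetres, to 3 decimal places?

Profile (r,z), 7 vertices: (0.5,9) (4,1) (5.5,2.5) (13.5,22) (15,27.5) (8.5,28) (2,17.5)
edge 0: (0.5,9)→(4,1)  cross = 0.5·1 − 4·9 = -35.5000; (r_i+r_j)·cross = 4.5·-35.5000 = -159.7500
edge 1: (4,1)→(5.5,2.5)  cross = 4·2.5 − 5.5·1 = 4.5000; (r_i+r_j)·cross = 9.5·4.5000 = 42.7500
edge 2: (5.5,2.5)→(13.5,22)  cross = 5.5·22 − 13.5·2.5 = 87.2500; (r_i+r_j)·cross = 19·87.2500 = 1657.7500
edge 3: (13.5,22)→(15,27.5)  cross = 13.5·27.5 − 15·22 = 41.2500; (r_i+r_j)·cross = 28.5·41.2500 = 1175.6250
edge 4: (15,27.5)→(8.5,28)  cross = 15·28 − 8.5·27.5 = 186.2500; (r_i+r_j)·cross = 23.5·186.2500 = 4376.8750
edge 5: (8.5,28)→(2,17.5)  cross = 8.5·17.5 − 2·28 = 92.7500; (r_i+r_j)·cross = 10.5·92.7500 = 973.8750
edge 6: (2,17.5)→(0.5,9)  cross = 2·9 − 0.5·17.5 = 9.2500; (r_i+r_j)·cross = 2.5·9.2500 = 23.1250
Σcross = 385.7500 → A = |Σcross|/2 = 192.8750 mm²
Σ(r_i+r_j)·cross = 8090.2500 → first moment M = |Σ|/6 = 1348.3750
R_c = M/A = 1348.3750/192.8750 = 6.9909 mm
θ = 200° = 3.490659 rad
V = θ·R_c·A = 3.490659·6.9909·192.8750 = 4706.717 mm³

Volume = 4706.717 mm³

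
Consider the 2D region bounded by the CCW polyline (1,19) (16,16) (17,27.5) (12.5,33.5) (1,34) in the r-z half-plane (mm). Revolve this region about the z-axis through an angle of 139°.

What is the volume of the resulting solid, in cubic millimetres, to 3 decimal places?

Profile (r,z), 5 vertices: (1,19) (16,16) (17,27.5) (12.5,33.5) (1,34)
edge 0: (1,19)→(16,16)  cross = 1·16 − 16·19 = -288.0000; (r_i+r_j)·cross = 17·-288.0000 = -4896.0000
edge 1: (16,16)→(17,27.5)  cross = 16·27.5 − 17·16 = 168.0000; (r_i+r_j)·cross = 33·168.0000 = 5544.0000
edge 2: (17,27.5)→(12.5,33.5)  cross = 17·33.5 − 12.5·27.5 = 225.7500; (r_i+r_j)·cross = 29.5·225.7500 = 6659.6250
edge 3: (12.5,33.5)→(1,34)  cross = 12.5·34 − 1·33.5 = 391.5000; (r_i+r_j)·cross = 13.5·391.5000 = 5285.2500
edge 4: (1,34)→(1,19)  cross = 1·19 − 1·34 = -15.0000; (r_i+r_j)·cross = 2·-15.0000 = -30.0000
Σcross = 482.2500 → A = |Σcross|/2 = 241.1250 mm²
Σ(r_i+r_j)·cross = 12562.8750 → first moment M = |Σ|/6 = 2093.8125
R_c = M/A = 2093.8125/241.1250 = 8.6835 mm
θ = 139° = 2.426008 rad
V = θ·R_c·A = 2.426008·8.6835·241.1250 = 5079.605 mm³

Volume = 5079.605 mm³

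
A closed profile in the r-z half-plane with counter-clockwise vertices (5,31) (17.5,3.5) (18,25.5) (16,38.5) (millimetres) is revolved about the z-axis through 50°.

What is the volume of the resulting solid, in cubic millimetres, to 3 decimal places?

Volume = 2597.104 mm³

Profile (r,z), 4 vertices: (5,31) (17.5,3.5) (18,25.5) (16,38.5)
edge 0: (5,31)→(17.5,3.5)  cross = 5·3.5 − 17.5·31 = -525.0000; (r_i+r_j)·cross = 22.5·-525.0000 = -11812.5000
edge 1: (17.5,3.5)→(18,25.5)  cross = 17.5·25.5 − 18·3.5 = 383.2500; (r_i+r_j)·cross = 35.5·383.2500 = 13605.3750
edge 2: (18,25.5)→(16,38.5)  cross = 18·38.5 − 16·25.5 = 285.0000; (r_i+r_j)·cross = 34·285.0000 = 9690.0000
edge 3: (16,38.5)→(5,31)  cross = 16·31 − 5·38.5 = 303.5000; (r_i+r_j)·cross = 21·303.5000 = 6373.5000
Σcross = 446.7500 → A = |Σcross|/2 = 223.3750 mm²
Σ(r_i+r_j)·cross = 17856.3750 → first moment M = |Σ|/6 = 2976.0625
R_c = M/A = 2976.0625/223.3750 = 13.3232 mm
θ = 50° = 0.872665 rad
V = θ·R_c·A = 0.872665·13.3232·223.3750 = 2597.104 mm³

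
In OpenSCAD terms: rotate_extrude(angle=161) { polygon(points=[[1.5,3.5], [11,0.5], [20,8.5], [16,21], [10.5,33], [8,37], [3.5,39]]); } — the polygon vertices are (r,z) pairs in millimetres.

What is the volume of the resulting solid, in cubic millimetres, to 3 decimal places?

Volume = 11549.077 mm³

Profile (r,z), 7 vertices: (1.5,3.5) (11,0.5) (20,8.5) (16,21) (10.5,33) (8,37) (3.5,39)
edge 0: (1.5,3.5)→(11,0.5)  cross = 1.5·0.5 − 11·3.5 = -37.7500; (r_i+r_j)·cross = 12.5·-37.7500 = -471.8750
edge 1: (11,0.5)→(20,8.5)  cross = 11·8.5 − 20·0.5 = 83.5000; (r_i+r_j)·cross = 31·83.5000 = 2588.5000
edge 2: (20,8.5)→(16,21)  cross = 20·21 − 16·8.5 = 284.0000; (r_i+r_j)·cross = 36·284.0000 = 10224.0000
edge 3: (16,21)→(10.5,33)  cross = 16·33 − 10.5·21 = 307.5000; (r_i+r_j)·cross = 26.5·307.5000 = 8148.7500
edge 4: (10.5,33)→(8,37)  cross = 10.5·37 − 8·33 = 124.5000; (r_i+r_j)·cross = 18.5·124.5000 = 2303.2500
edge 5: (8,37)→(3.5,39)  cross = 8·39 − 3.5·37 = 182.5000; (r_i+r_j)·cross = 11.5·182.5000 = 2098.7500
edge 6: (3.5,39)→(1.5,3.5)  cross = 3.5·3.5 − 1.5·39 = -46.2500; (r_i+r_j)·cross = 5·-46.2500 = -231.2500
Σcross = 898.0000 → A = |Σcross|/2 = 449.0000 mm²
Σ(r_i+r_j)·cross = 24660.1250 → first moment M = |Σ|/6 = 4110.0208
R_c = M/A = 4110.0208/449.0000 = 9.1537 mm
θ = 161° = 2.809980 rad
V = θ·R_c·A = 2.809980·9.1537·449.0000 = 11549.077 mm³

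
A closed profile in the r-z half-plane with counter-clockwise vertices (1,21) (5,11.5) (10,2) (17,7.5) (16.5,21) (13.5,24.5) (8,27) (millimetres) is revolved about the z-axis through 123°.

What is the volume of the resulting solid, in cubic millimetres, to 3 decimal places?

Profile (r,z), 7 vertices: (1,21) (5,11.5) (10,2) (17,7.5) (16.5,21) (13.5,24.5) (8,27)
edge 0: (1,21)→(5,11.5)  cross = 1·11.5 − 5·21 = -93.5000; (r_i+r_j)·cross = 6·-93.5000 = -561.0000
edge 1: (5,11.5)→(10,2)  cross = 5·2 − 10·11.5 = -105.0000; (r_i+r_j)·cross = 15·-105.0000 = -1575.0000
edge 2: (10,2)→(17,7.5)  cross = 10·7.5 − 17·2 = 41.0000; (r_i+r_j)·cross = 27·41.0000 = 1107.0000
edge 3: (17,7.5)→(16.5,21)  cross = 17·21 − 16.5·7.5 = 233.2500; (r_i+r_j)·cross = 33.5·233.2500 = 7813.8750
edge 4: (16.5,21)→(13.5,24.5)  cross = 16.5·24.5 − 13.5·21 = 120.7500; (r_i+r_j)·cross = 30·120.7500 = 3622.5000
edge 5: (13.5,24.5)→(8,27)  cross = 13.5·27 − 8·24.5 = 168.5000; (r_i+r_j)·cross = 21.5·168.5000 = 3622.7500
edge 6: (8,27)→(1,21)  cross = 8·21 − 1·27 = 141.0000; (r_i+r_j)·cross = 9·141.0000 = 1269.0000
Σcross = 506.0000 → A = |Σcross|/2 = 253.0000 mm²
Σ(r_i+r_j)·cross = 15299.1250 → first moment M = |Σ|/6 = 2549.8542
R_c = M/A = 2549.8542/253.0000 = 10.0785 mm
θ = 123° = 2.146755 rad
V = θ·R_c·A = 2.146755·10.0785·253.0000 = 5473.912 mm³

Volume = 5473.912 mm³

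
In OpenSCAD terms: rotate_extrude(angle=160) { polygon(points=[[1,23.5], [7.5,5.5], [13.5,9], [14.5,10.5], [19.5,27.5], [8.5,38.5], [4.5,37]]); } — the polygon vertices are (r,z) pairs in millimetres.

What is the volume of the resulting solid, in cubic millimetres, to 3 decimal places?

Profile (r,z), 7 vertices: (1,23.5) (7.5,5.5) (13.5,9) (14.5,10.5) (19.5,27.5) (8.5,38.5) (4.5,37)
edge 0: (1,23.5)→(7.5,5.5)  cross = 1·5.5 − 7.5·23.5 = -170.7500; (r_i+r_j)·cross = 8.5·-170.7500 = -1451.3750
edge 1: (7.5,5.5)→(13.5,9)  cross = 7.5·9 − 13.5·5.5 = -6.7500; (r_i+r_j)·cross = 21·-6.7500 = -141.7500
edge 2: (13.5,9)→(14.5,10.5)  cross = 13.5·10.5 − 14.5·9 = 11.2500; (r_i+r_j)·cross = 28·11.2500 = 315.0000
edge 3: (14.5,10.5)→(19.5,27.5)  cross = 14.5·27.5 − 19.5·10.5 = 194.0000; (r_i+r_j)·cross = 34·194.0000 = 6596.0000
edge 4: (19.5,27.5)→(8.5,38.5)  cross = 19.5·38.5 − 8.5·27.5 = 517.0000; (r_i+r_j)·cross = 28·517.0000 = 14476.0000
edge 5: (8.5,38.5)→(4.5,37)  cross = 8.5·37 − 4.5·38.5 = 141.2500; (r_i+r_j)·cross = 13·141.2500 = 1836.2500
edge 6: (4.5,37)→(1,23.5)  cross = 4.5·23.5 − 1·37 = 68.7500; (r_i+r_j)·cross = 5.5·68.7500 = 378.1250
Σcross = 754.7500 → A = |Σcross|/2 = 377.3750 mm²
Σ(r_i+r_j)·cross = 22008.2500 → first moment M = |Σ|/6 = 3668.0417
R_c = M/A = 3668.0417/377.3750 = 9.7199 mm
θ = 160° = 2.792527 rad
V = θ·R_c·A = 2.792527·9.7199·377.3750 = 10243.105 mm³

Volume = 10243.105 mm³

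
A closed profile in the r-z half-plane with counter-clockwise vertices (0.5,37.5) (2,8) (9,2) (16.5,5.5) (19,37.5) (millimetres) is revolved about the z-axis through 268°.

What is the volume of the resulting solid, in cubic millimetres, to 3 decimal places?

Profile (r,z), 5 vertices: (0.5,37.5) (2,8) (9,2) (16.5,5.5) (19,37.5)
edge 0: (0.5,37.5)→(2,8)  cross = 0.5·8 − 2·37.5 = -71.0000; (r_i+r_j)·cross = 2.5·-71.0000 = -177.5000
edge 1: (2,8)→(9,2)  cross = 2·2 − 9·8 = -68.0000; (r_i+r_j)·cross = 11·-68.0000 = -748.0000
edge 2: (9,2)→(16.5,5.5)  cross = 9·5.5 − 16.5·2 = 16.5000; (r_i+r_j)·cross = 25.5·16.5000 = 420.7500
edge 3: (16.5,5.5)→(19,37.5)  cross = 16.5·37.5 − 19·5.5 = 514.2500; (r_i+r_j)·cross = 35.5·514.2500 = 18255.8750
edge 4: (19,37.5)→(0.5,37.5)  cross = 19·37.5 − 0.5·37.5 = 693.7500; (r_i+r_j)·cross = 19.5·693.7500 = 13528.1250
Σcross = 1085.5000 → A = |Σcross|/2 = 542.7500 mm²
Σ(r_i+r_j)·cross = 31279.2500 → first moment M = |Σ|/6 = 5213.2083
R_c = M/A = 5213.2083/542.7500 = 9.6052 mm
θ = 268° = 4.677482 rad
V = θ·R_c·A = 4.677482·9.6052·542.7500 = 24384.690 mm³

Volume = 24384.690 mm³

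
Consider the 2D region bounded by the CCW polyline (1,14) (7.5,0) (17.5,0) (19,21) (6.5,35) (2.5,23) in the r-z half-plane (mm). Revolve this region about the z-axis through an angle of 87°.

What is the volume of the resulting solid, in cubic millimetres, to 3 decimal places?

Volume = 6731.229 mm³

Profile (r,z), 6 vertices: (1,14) (7.5,0) (17.5,0) (19,21) (6.5,35) (2.5,23)
edge 0: (1,14)→(7.5,0)  cross = 1·0 − 7.5·14 = -105.0000; (r_i+r_j)·cross = 8.5·-105.0000 = -892.5000
edge 1: (7.5,0)→(17.5,0)  cross = 7.5·0 − 17.5·0 = 0.0000; (r_i+r_j)·cross = 25·0.0000 = 0.0000
edge 2: (17.5,0)→(19,21)  cross = 17.5·21 − 19·0 = 367.5000; (r_i+r_j)·cross = 36.5·367.5000 = 13413.7500
edge 3: (19,21)→(6.5,35)  cross = 19·35 − 6.5·21 = 528.5000; (r_i+r_j)·cross = 25.5·528.5000 = 13476.7500
edge 4: (6.5,35)→(2.5,23)  cross = 6.5·23 − 2.5·35 = 62.0000; (r_i+r_j)·cross = 9·62.0000 = 558.0000
edge 5: (2.5,23)→(1,14)  cross = 2.5·14 − 1·23 = 12.0000; (r_i+r_j)·cross = 3.5·12.0000 = 42.0000
Σcross = 865.0000 → A = |Σcross|/2 = 432.5000 mm²
Σ(r_i+r_j)·cross = 26598.0000 → first moment M = |Σ|/6 = 4433.0000
R_c = M/A = 4433.0000/432.5000 = 10.2497 mm
θ = 87° = 1.518436 rad
V = θ·R_c·A = 1.518436·10.2497·432.5000 = 6731.229 mm³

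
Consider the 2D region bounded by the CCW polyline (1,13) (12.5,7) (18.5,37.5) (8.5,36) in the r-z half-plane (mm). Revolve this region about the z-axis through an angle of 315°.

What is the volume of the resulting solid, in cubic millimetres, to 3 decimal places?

Volume = 16952.427 mm³

Profile (r,z), 4 vertices: (1,13) (12.5,7) (18.5,37.5) (8.5,36)
edge 0: (1,13)→(12.5,7)  cross = 1·7 − 12.5·13 = -155.5000; (r_i+r_j)·cross = 13.5·-155.5000 = -2099.2500
edge 1: (12.5,7)→(18.5,37.5)  cross = 12.5·37.5 − 18.5·7 = 339.2500; (r_i+r_j)·cross = 31·339.2500 = 10516.7500
edge 2: (18.5,37.5)→(8.5,36)  cross = 18.5·36 − 8.5·37.5 = 347.2500; (r_i+r_j)·cross = 27·347.2500 = 9375.7500
edge 3: (8.5,36)→(1,13)  cross = 8.5·13 − 1·36 = 74.5000; (r_i+r_j)·cross = 9.5·74.5000 = 707.7500
Σcross = 605.5000 → A = |Σcross|/2 = 302.7500 mm²
Σ(r_i+r_j)·cross = 18501.0000 → first moment M = |Σ|/6 = 3083.5000
R_c = M/A = 3083.5000/302.7500 = 10.1850 mm
θ = 315° = 5.497787 rad
V = θ·R_c·A = 5.497787·10.1850·302.7500 = 16952.427 mm³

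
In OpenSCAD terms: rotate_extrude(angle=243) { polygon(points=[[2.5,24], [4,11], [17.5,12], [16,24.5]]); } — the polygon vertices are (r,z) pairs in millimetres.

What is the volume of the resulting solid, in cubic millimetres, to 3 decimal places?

Volume = 7315.984 mm³

Profile (r,z), 4 vertices: (2.5,24) (4,11) (17.5,12) (16,24.5)
edge 0: (2.5,24)→(4,11)  cross = 2.5·11 − 4·24 = -68.5000; (r_i+r_j)·cross = 6.5·-68.5000 = -445.2500
edge 1: (4,11)→(17.5,12)  cross = 4·12 − 17.5·11 = -144.5000; (r_i+r_j)·cross = 21.5·-144.5000 = -3106.7500
edge 2: (17.5,12)→(16,24.5)  cross = 17.5·24.5 − 16·12 = 236.7500; (r_i+r_j)·cross = 33.5·236.7500 = 7931.1250
edge 3: (16,24.5)→(2.5,24)  cross = 16·24 − 2.5·24.5 = 322.7500; (r_i+r_j)·cross = 18.5·322.7500 = 5970.8750
Σcross = 346.5000 → A = |Σcross|/2 = 173.2500 mm²
Σ(r_i+r_j)·cross = 10350.0000 → first moment M = |Σ|/6 = 1725.0000
R_c = M/A = 1725.0000/173.2500 = 9.9567 mm
θ = 243° = 4.241150 rad
V = θ·R_c·A = 4.241150·9.9567·173.2500 = 7315.984 mm³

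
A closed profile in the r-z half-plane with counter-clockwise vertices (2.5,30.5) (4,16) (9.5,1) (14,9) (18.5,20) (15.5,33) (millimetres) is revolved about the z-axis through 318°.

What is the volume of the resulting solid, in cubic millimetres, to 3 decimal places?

Profile (r,z), 6 vertices: (2.5,30.5) (4,16) (9.5,1) (14,9) (18.5,20) (15.5,33)
edge 0: (2.5,30.5)→(4,16)  cross = 2.5·16 − 4·30.5 = -82.0000; (r_i+r_j)·cross = 6.5·-82.0000 = -533.0000
edge 1: (4,16)→(9.5,1)  cross = 4·1 − 9.5·16 = -148.0000; (r_i+r_j)·cross = 13.5·-148.0000 = -1998.0000
edge 2: (9.5,1)→(14,9)  cross = 9.5·9 − 14·1 = 71.5000; (r_i+r_j)·cross = 23.5·71.5000 = 1680.2500
edge 3: (14,9)→(18.5,20)  cross = 14·20 − 18.5·9 = 113.5000; (r_i+r_j)·cross = 32.5·113.5000 = 3688.7500
edge 4: (18.5,20)→(15.5,33)  cross = 18.5·33 − 15.5·20 = 300.5000; (r_i+r_j)·cross = 34·300.5000 = 10217.0000
edge 5: (15.5,33)→(2.5,30.5)  cross = 15.5·30.5 − 2.5·33 = 390.2500; (r_i+r_j)·cross = 18·390.2500 = 7024.5000
Σcross = 645.7500 → A = |Σcross|/2 = 322.8750 mm²
Σ(r_i+r_j)·cross = 20079.5000 → first moment M = |Σ|/6 = 3346.5833
R_c = M/A = 3346.5833/322.8750 = 10.3650 mm
θ = 318° = 5.550147 rad
V = θ·R_c·A = 5.550147·10.3650·322.8750 = 18574.030 mm³

Volume = 18574.030 mm³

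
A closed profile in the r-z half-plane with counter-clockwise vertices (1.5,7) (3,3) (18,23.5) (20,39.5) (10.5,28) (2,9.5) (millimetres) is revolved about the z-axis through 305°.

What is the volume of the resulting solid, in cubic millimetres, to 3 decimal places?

Volume = 12781.466 mm³

Profile (r,z), 6 vertices: (1.5,7) (3,3) (18,23.5) (20,39.5) (10.5,28) (2,9.5)
edge 0: (1.5,7)→(3,3)  cross = 1.5·3 − 3·7 = -16.5000; (r_i+r_j)·cross = 4.5·-16.5000 = -74.2500
edge 1: (3,3)→(18,23.5)  cross = 3·23.5 − 18·3 = 16.5000; (r_i+r_j)·cross = 21·16.5000 = 346.5000
edge 2: (18,23.5)→(20,39.5)  cross = 18·39.5 − 20·23.5 = 241.0000; (r_i+r_j)·cross = 38·241.0000 = 9158.0000
edge 3: (20,39.5)→(10.5,28)  cross = 20·28 − 10.5·39.5 = 145.2500; (r_i+r_j)·cross = 30.5·145.2500 = 4430.1250
edge 4: (10.5,28)→(2,9.5)  cross = 10.5·9.5 − 2·28 = 43.7500; (r_i+r_j)·cross = 12.5·43.7500 = 546.8750
edge 5: (2,9.5)→(1.5,7)  cross = 2·7 − 1.5·9.5 = -0.2500; (r_i+r_j)·cross = 3.5·-0.2500 = -0.8750
Σcross = 429.7500 → A = |Σcross|/2 = 214.8750 mm²
Σ(r_i+r_j)·cross = 14406.3750 → first moment M = |Σ|/6 = 2401.0625
R_c = M/A = 2401.0625/214.8750 = 11.1742 mm
θ = 305° = 5.323254 rad
V = θ·R_c·A = 5.323254·11.1742·214.8750 = 12781.466 mm³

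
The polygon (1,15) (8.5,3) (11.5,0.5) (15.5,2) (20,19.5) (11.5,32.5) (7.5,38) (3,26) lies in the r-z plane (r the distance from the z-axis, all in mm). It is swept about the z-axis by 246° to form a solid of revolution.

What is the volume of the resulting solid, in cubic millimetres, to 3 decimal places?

Volume = 18564.600 mm³

Profile (r,z), 8 vertices: (1,15) (8.5,3) (11.5,0.5) (15.5,2) (20,19.5) (11.5,32.5) (7.5,38) (3,26)
edge 0: (1,15)→(8.5,3)  cross = 1·3 − 8.5·15 = -124.5000; (r_i+r_j)·cross = 9.5·-124.5000 = -1182.7500
edge 1: (8.5,3)→(11.5,0.5)  cross = 8.5·0.5 − 11.5·3 = -30.2500; (r_i+r_j)·cross = 20·-30.2500 = -605.0000
edge 2: (11.5,0.5)→(15.5,2)  cross = 11.5·2 − 15.5·0.5 = 15.2500; (r_i+r_j)·cross = 27·15.2500 = 411.7500
edge 3: (15.5,2)→(20,19.5)  cross = 15.5·19.5 − 20·2 = 262.2500; (r_i+r_j)·cross = 35.5·262.2500 = 9309.8750
edge 4: (20,19.5)→(11.5,32.5)  cross = 20·32.5 − 11.5·19.5 = 425.7500; (r_i+r_j)·cross = 31.5·425.7500 = 13411.1250
edge 5: (11.5,32.5)→(7.5,38)  cross = 11.5·38 − 7.5·32.5 = 193.2500; (r_i+r_j)·cross = 19·193.2500 = 3671.7500
edge 6: (7.5,38)→(3,26)  cross = 7.5·26 − 3·38 = 81.0000; (r_i+r_j)·cross = 10.5·81.0000 = 850.5000
edge 7: (3,26)→(1,15)  cross = 3·15 − 1·26 = 19.0000; (r_i+r_j)·cross = 4·19.0000 = 76.0000
Σcross = 841.7500 → A = |Σcross|/2 = 420.8750 mm²
Σ(r_i+r_j)·cross = 25943.2500 → first moment M = |Σ|/6 = 4323.8750
R_c = M/A = 4323.8750/420.8750 = 10.2735 mm
θ = 246° = 4.293510 rad
V = θ·R_c·A = 4.293510·10.2735·420.8750 = 18564.600 mm³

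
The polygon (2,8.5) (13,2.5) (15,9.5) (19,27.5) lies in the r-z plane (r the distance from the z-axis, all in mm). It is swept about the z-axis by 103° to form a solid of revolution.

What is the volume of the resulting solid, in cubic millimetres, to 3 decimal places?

Profile (r,z), 4 vertices: (2,8.5) (13,2.5) (15,9.5) (19,27.5)
edge 0: (2,8.5)→(13,2.5)  cross = 2·2.5 − 13·8.5 = -105.5000; (r_i+r_j)·cross = 15·-105.5000 = -1582.5000
edge 1: (13,2.5)→(15,9.5)  cross = 13·9.5 − 15·2.5 = 86.0000; (r_i+r_j)·cross = 28·86.0000 = 2408.0000
edge 2: (15,9.5)→(19,27.5)  cross = 15·27.5 − 19·9.5 = 232.0000; (r_i+r_j)·cross = 34·232.0000 = 7888.0000
edge 3: (19,27.5)→(2,8.5)  cross = 19·8.5 − 2·27.5 = 106.5000; (r_i+r_j)·cross = 21·106.5000 = 2236.5000
Σcross = 319.0000 → A = |Σcross|/2 = 159.5000 mm²
Σ(r_i+r_j)·cross = 10950.0000 → first moment M = |Σ|/6 = 1825.0000
R_c = M/A = 1825.0000/159.5000 = 11.4420 mm
θ = 103° = 1.797689 rad
V = θ·R_c·A = 1.797689·11.4420·159.5000 = 3280.783 mm³

Volume = 3280.783 mm³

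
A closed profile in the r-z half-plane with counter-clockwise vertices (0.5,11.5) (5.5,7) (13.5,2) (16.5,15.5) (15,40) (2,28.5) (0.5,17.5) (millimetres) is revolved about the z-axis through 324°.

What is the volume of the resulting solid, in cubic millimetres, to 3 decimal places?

Profile (r,z), 7 vertices: (0.5,11.5) (5.5,7) (13.5,2) (16.5,15.5) (15,40) (2,28.5) (0.5,17.5)
edge 0: (0.5,11.5)→(5.5,7)  cross = 0.5·7 − 5.5·11.5 = -59.7500; (r_i+r_j)·cross = 6·-59.7500 = -358.5000
edge 1: (5.5,7)→(13.5,2)  cross = 5.5·2 − 13.5·7 = -83.5000; (r_i+r_j)·cross = 19·-83.5000 = -1586.5000
edge 2: (13.5,2)→(16.5,15.5)  cross = 13.5·15.5 − 16.5·2 = 176.2500; (r_i+r_j)·cross = 30·176.2500 = 5287.5000
edge 3: (16.5,15.5)→(15,40)  cross = 16.5·40 − 15·15.5 = 427.5000; (r_i+r_j)·cross = 31.5·427.5000 = 13466.2500
edge 4: (15,40)→(2,28.5)  cross = 15·28.5 − 2·40 = 347.5000; (r_i+r_j)·cross = 17·347.5000 = 5907.5000
edge 5: (2,28.5)→(0.5,17.5)  cross = 2·17.5 − 0.5·28.5 = 20.7500; (r_i+r_j)·cross = 2.5·20.7500 = 51.8750
edge 6: (0.5,17.5)→(0.5,11.5)  cross = 0.5·11.5 − 0.5·17.5 = -3.0000; (r_i+r_j)·cross = 1·-3.0000 = -3.0000
Σcross = 825.7500 → A = |Σcross|/2 = 412.8750 mm²
Σ(r_i+r_j)·cross = 22765.1250 → first moment M = |Σ|/6 = 3794.1875
R_c = M/A = 3794.1875/412.8750 = 9.1897 mm
θ = 324° = 5.654867 rad
V = θ·R_c·A = 5.654867·9.1897·412.8750 = 21455.625 mm³

Volume = 21455.625 mm³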